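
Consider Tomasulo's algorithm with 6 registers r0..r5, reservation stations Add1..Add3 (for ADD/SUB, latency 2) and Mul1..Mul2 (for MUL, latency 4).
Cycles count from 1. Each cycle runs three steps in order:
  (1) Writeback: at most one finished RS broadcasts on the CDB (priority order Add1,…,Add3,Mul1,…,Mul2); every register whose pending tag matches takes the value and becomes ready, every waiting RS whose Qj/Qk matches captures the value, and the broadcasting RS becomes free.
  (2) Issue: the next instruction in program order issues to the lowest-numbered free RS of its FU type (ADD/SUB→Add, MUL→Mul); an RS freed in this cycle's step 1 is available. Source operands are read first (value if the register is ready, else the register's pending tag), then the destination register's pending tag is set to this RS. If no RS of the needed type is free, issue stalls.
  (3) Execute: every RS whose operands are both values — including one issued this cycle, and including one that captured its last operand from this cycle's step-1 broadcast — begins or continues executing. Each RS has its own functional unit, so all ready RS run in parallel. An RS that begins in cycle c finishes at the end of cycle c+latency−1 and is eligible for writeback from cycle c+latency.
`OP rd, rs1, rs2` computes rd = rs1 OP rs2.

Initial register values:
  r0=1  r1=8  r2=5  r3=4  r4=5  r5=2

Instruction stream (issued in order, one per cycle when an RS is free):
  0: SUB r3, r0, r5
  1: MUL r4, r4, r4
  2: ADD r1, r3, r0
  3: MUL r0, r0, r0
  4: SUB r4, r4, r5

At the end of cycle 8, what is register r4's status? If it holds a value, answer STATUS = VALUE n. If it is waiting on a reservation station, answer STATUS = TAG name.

STATUS = VALUE 23

cycle 1: issue SUB r3<-Add1 // r0:1,r1:8,r2:5,r3:Add1,r4:5,r5:2
cycle 2: issue MUL r4<-Mul1 // r0:1,r1:8,r2:5,r3:Add1,r4:Mul1,r5:2
cycle 3: CDB Add1=-1; issue ADD r1<-Add1 // r0:1,r1:Add1,r2:5,r3:-1,r4:Mul1,r5:2
cycle 4: issue MUL r0<-Mul2 // r0:Mul2,r1:Add1,r2:5,r3:-1,r4:Mul1,r5:2
cycle 5: CDB Add1=0; issue SUB r4<-Add1 // r0:Mul2,r1:0,r2:5,r3:-1,r4:Add1,r5:2
cycle 6: CDB Mul1=25 // r0:Mul2,r1:0,r2:5,r3:-1,r4:Add1,r5:2
cycle 7: - // r0:Mul2,r1:0,r2:5,r3:-1,r4:Add1,r5:2
cycle 8: CDB Add1=23 // r0:Mul2,r1:0,r2:5,r3:-1,r4:23,r5:2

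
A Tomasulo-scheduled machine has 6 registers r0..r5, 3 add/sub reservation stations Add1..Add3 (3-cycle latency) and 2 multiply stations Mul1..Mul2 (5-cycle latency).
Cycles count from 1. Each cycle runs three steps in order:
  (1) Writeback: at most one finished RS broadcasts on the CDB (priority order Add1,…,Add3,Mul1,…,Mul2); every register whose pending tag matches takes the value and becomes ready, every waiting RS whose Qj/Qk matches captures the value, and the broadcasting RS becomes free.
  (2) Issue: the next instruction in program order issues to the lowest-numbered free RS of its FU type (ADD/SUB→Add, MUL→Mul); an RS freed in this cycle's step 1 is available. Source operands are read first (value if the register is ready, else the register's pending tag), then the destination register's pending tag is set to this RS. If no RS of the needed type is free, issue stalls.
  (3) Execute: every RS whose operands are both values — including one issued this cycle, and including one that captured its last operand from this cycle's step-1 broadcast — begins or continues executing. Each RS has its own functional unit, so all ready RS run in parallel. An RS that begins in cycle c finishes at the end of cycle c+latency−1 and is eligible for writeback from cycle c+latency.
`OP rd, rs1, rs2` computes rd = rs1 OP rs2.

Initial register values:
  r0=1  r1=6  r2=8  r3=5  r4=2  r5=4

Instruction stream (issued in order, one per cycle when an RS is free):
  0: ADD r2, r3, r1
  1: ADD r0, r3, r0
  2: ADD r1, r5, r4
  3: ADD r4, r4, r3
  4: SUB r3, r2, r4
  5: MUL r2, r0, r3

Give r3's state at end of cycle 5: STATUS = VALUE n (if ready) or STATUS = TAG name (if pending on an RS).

STATUS = TAG Add2

  c1: issue ADD r2<-Add1  regs: r0:1,r1:6,r2:Add1,r3:5,r4:2,r5:4
  c2: issue ADD r0<-Add2  regs: r0:Add2,r1:6,r2:Add1,r3:5,r4:2,r5:4
  c3: issue ADD r1<-Add3  regs: r0:Add2,r1:Add3,r2:Add1,r3:5,r4:2,r5:4
  c4: CDB Add1=11; issue ADD r4<-Add1  regs: r0:Add2,r1:Add3,r2:11,r3:5,r4:Add1,r5:4
  c5: CDB Add2=6; issue SUB r3<-Add2  regs: r0:6,r1:Add3,r2:11,r3:Add2,r4:Add1,r5:4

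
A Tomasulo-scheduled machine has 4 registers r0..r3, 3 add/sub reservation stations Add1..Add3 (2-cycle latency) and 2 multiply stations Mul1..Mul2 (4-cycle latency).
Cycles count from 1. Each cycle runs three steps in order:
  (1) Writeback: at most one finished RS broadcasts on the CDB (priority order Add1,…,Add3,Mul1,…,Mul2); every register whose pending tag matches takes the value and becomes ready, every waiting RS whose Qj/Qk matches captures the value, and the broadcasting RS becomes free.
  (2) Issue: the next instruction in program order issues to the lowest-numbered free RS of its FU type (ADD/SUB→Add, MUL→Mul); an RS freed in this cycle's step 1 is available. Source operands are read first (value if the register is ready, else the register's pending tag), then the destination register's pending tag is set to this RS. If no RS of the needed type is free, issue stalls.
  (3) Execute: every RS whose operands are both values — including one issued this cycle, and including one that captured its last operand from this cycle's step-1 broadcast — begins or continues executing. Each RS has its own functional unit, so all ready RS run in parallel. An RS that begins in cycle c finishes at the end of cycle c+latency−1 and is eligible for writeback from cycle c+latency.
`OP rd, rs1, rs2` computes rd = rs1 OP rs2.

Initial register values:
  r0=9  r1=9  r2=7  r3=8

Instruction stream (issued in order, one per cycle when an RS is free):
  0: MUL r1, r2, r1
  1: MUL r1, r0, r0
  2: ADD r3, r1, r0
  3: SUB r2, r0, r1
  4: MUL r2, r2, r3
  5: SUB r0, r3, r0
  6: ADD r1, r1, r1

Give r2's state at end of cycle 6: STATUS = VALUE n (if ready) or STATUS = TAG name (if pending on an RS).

cycle 1: issue MUL r1<-Mul1 // r0:9,r1:Mul1,r2:7,r3:8
cycle 2: issue MUL r1<-Mul2 // r0:9,r1:Mul2,r2:7,r3:8
cycle 3: issue ADD r3<-Add1 // r0:9,r1:Mul2,r2:7,r3:Add1
cycle 4: issue SUB r2<-Add2 // r0:9,r1:Mul2,r2:Add2,r3:Add1
cycle 5: CDB Mul1=63; issue MUL r2<-Mul1 // r0:9,r1:Mul2,r2:Mul1,r3:Add1
cycle 6: CDB Mul2=81; issue SUB r0<-Add3 // r0:Add3,r1:81,r2:Mul1,r3:Add1

STATUS = TAG Mul1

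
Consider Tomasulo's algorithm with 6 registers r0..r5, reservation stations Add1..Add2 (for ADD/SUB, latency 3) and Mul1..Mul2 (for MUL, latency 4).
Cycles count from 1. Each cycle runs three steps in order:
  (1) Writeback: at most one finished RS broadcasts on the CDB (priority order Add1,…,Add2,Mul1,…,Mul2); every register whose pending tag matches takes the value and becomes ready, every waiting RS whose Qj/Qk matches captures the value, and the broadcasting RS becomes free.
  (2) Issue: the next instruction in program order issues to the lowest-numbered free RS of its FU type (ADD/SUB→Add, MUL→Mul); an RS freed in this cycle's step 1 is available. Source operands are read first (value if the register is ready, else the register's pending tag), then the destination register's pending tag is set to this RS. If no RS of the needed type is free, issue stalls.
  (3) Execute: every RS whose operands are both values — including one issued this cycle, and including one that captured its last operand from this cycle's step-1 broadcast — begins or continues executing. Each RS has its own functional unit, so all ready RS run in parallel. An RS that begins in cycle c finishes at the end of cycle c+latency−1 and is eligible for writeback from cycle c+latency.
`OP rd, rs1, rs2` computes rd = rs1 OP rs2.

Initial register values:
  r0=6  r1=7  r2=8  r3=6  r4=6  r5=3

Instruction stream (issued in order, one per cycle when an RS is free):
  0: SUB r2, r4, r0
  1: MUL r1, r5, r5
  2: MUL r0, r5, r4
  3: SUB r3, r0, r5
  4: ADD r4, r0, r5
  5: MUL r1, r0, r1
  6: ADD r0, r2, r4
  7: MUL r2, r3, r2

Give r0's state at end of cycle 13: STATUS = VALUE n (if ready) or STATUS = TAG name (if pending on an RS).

STATUS = TAG Add1

  c1: issue SUB r2<-Add1  regs: r0:6,r1:7,r2:Add1,r3:6,r4:6,r5:3
  c2: issue MUL r1<-Mul1  regs: r0:6,r1:Mul1,r2:Add1,r3:6,r4:6,r5:3
  c3: issue MUL r0<-Mul2  regs: r0:Mul2,r1:Mul1,r2:Add1,r3:6,r4:6,r5:3
  c4: CDB Add1=0; issue SUB r3<-Add1  regs: r0:Mul2,r1:Mul1,r2:0,r3:Add1,r4:6,r5:3
  c5: issue ADD r4<-Add2  regs: r0:Mul2,r1:Mul1,r2:0,r3:Add1,r4:Add2,r5:3
  c6: CDB Mul1=9; issue MUL r1<-Mul1  regs: r0:Mul2,r1:Mul1,r2:0,r3:Add1,r4:Add2,r5:3
  c7: CDB Mul2=18; stall  regs: r0:18,r1:Mul1,r2:0,r3:Add1,r4:Add2,r5:3
  c8: stall  regs: r0:18,r1:Mul1,r2:0,r3:Add1,r4:Add2,r5:3
  c9: stall  regs: r0:18,r1:Mul1,r2:0,r3:Add1,r4:Add2,r5:3
  c10: CDB Add1=15; issue ADD r0<-Add1  regs: r0:Add1,r1:Mul1,r2:0,r3:15,r4:Add2,r5:3
  c11: CDB Add2=21; issue MUL r2<-Mul2  regs: r0:Add1,r1:Mul1,r2:Mul2,r3:15,r4:21,r5:3
  c12: CDB Mul1=162  regs: r0:Add1,r1:162,r2:Mul2,r3:15,r4:21,r5:3
  c13: -  regs: r0:Add1,r1:162,r2:Mul2,r3:15,r4:21,r5:3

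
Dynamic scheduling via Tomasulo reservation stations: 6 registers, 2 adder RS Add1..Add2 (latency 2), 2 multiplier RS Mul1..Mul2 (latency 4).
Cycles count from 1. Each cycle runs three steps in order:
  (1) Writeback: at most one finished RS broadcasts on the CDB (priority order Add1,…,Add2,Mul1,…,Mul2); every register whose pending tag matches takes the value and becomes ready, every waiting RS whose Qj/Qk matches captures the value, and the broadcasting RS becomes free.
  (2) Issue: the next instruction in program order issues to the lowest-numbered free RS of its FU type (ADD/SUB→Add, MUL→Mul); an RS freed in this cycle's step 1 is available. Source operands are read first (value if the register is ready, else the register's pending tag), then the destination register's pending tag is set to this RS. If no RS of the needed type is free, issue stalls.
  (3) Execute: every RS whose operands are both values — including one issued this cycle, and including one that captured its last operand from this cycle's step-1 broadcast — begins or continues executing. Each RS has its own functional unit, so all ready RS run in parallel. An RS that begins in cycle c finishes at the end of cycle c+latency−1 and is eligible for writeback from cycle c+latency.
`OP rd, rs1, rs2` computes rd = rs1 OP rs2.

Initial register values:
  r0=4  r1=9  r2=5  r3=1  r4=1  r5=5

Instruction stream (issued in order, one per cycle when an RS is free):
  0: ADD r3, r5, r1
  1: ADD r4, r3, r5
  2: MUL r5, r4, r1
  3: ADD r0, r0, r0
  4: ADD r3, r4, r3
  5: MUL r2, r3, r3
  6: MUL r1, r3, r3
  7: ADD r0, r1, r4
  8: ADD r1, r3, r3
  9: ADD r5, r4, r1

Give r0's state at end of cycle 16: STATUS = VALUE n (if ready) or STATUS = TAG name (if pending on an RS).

STATUS = VALUE 1108

  c1: issue ADD r3<-Add1  regs: r0:4,r1:9,r2:5,r3:Add1,r4:1,r5:5
  c2: issue ADD r4<-Add2  regs: r0:4,r1:9,r2:5,r3:Add1,r4:Add2,r5:5
  c3: CDB Add1=14; issue MUL r5<-Mul1  regs: r0:4,r1:9,r2:5,r3:14,r4:Add2,r5:Mul1
  c4: issue ADD r0<-Add1  regs: r0:Add1,r1:9,r2:5,r3:14,r4:Add2,r5:Mul1
  c5: CDB Add2=19; issue ADD r3<-Add2  regs: r0:Add1,r1:9,r2:5,r3:Add2,r4:19,r5:Mul1
  c6: CDB Add1=8; issue MUL r2<-Mul2  regs: r0:8,r1:9,r2:Mul2,r3:Add2,r4:19,r5:Mul1
  c7: CDB Add2=33; stall  regs: r0:8,r1:9,r2:Mul2,r3:33,r4:19,r5:Mul1
  c8: stall  regs: r0:8,r1:9,r2:Mul2,r3:33,r4:19,r5:Mul1
  c9: CDB Mul1=171; issue MUL r1<-Mul1  regs: r0:8,r1:Mul1,r2:Mul2,r3:33,r4:19,r5:171
  c10: issue ADD r0<-Add1  regs: r0:Add1,r1:Mul1,r2:Mul2,r3:33,r4:19,r5:171
  c11: CDB Mul2=1089; issue ADD r1<-Add2  regs: r0:Add1,r1:Add2,r2:1089,r3:33,r4:19,r5:171
  c12: stall  regs: r0:Add1,r1:Add2,r2:1089,r3:33,r4:19,r5:171
  c13: CDB Add2=66; issue ADD r5<-Add2  regs: r0:Add1,r1:66,r2:1089,r3:33,r4:19,r5:Add2
  c14: CDB Mul1=1089  regs: r0:Add1,r1:66,r2:1089,r3:33,r4:19,r5:Add2
  c15: CDB Add2=85  regs: r0:Add1,r1:66,r2:1089,r3:33,r4:19,r5:85
  c16: CDB Add1=1108  regs: r0:1108,r1:66,r2:1089,r3:33,r4:19,r5:85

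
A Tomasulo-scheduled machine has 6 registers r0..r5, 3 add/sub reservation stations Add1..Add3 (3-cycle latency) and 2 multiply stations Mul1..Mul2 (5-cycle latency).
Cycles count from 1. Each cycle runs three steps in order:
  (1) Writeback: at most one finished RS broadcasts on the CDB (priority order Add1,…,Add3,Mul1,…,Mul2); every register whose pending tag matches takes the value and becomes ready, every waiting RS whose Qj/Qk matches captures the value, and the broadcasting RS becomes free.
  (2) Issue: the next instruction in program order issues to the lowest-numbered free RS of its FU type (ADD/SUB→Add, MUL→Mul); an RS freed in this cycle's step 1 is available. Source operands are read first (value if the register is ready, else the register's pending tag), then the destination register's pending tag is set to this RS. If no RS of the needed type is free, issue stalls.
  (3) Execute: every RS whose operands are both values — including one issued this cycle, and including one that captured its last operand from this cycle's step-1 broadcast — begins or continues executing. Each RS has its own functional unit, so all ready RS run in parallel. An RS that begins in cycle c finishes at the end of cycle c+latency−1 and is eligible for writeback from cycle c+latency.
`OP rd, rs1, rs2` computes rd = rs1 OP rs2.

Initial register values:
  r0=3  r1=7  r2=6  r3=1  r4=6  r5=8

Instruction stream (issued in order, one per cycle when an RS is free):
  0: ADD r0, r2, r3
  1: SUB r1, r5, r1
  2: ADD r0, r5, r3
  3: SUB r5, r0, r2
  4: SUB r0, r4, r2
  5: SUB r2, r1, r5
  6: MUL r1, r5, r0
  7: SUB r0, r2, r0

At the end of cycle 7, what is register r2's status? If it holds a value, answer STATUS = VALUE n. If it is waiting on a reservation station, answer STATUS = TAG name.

c1: issue ADD r0<-Add1 | r0:Add1,r1:7,r2:6,r3:1,r4:6,r5:8
c2: issue SUB r1<-Add2 | r0:Add1,r1:Add2,r2:6,r3:1,r4:6,r5:8
c3: issue ADD r0<-Add3 | r0:Add3,r1:Add2,r2:6,r3:1,r4:6,r5:8
c4: CDB Add1=7; issue SUB r5<-Add1 | r0:Add3,r1:Add2,r2:6,r3:1,r4:6,r5:Add1
c5: CDB Add2=1; issue SUB r0<-Add2 | r0:Add2,r1:1,r2:6,r3:1,r4:6,r5:Add1
c6: CDB Add3=9; issue SUB r2<-Add3 | r0:Add2,r1:1,r2:Add3,r3:1,r4:6,r5:Add1
c7: issue MUL r1<-Mul1 | r0:Add2,r1:Mul1,r2:Add3,r3:1,r4:6,r5:Add1

STATUS = TAG Add3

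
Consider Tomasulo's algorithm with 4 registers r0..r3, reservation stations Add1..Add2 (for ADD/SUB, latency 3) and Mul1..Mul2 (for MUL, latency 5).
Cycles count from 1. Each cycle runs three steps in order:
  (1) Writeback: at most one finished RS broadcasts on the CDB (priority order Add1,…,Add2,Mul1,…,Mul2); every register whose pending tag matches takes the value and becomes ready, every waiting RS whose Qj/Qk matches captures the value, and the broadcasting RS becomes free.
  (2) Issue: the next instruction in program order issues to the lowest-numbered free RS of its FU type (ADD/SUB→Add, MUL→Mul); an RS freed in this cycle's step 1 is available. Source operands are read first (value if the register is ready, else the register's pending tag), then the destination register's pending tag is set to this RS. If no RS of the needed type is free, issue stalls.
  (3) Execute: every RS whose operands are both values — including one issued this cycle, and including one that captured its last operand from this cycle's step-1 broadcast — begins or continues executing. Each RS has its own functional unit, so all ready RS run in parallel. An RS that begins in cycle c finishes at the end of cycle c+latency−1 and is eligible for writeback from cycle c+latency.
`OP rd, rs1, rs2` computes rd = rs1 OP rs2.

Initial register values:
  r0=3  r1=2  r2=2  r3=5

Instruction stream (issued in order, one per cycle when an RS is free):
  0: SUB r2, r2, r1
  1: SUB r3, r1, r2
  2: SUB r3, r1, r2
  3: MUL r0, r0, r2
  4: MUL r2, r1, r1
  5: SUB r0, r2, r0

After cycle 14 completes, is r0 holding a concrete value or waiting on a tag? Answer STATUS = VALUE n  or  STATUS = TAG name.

  c1: issue SUB r2<-Add1  regs: r0:3,r1:2,r2:Add1,r3:5
  c2: issue SUB r3<-Add2  regs: r0:3,r1:2,r2:Add1,r3:Add2
  c3: stall  regs: r0:3,r1:2,r2:Add1,r3:Add2
  c4: CDB Add1=0; issue SUB r3<-Add1  regs: r0:3,r1:2,r2:0,r3:Add1
  c5: issue MUL r0<-Mul1  regs: r0:Mul1,r1:2,r2:0,r3:Add1
  c6: issue MUL r2<-Mul2  regs: r0:Mul1,r1:2,r2:Mul2,r3:Add1
  c7: CDB Add1=2; issue SUB r0<-Add1  regs: r0:Add1,r1:2,r2:Mul2,r3:2
  c8: CDB Add2=2  regs: r0:Add1,r1:2,r2:Mul2,r3:2
  c9: -  regs: r0:Add1,r1:2,r2:Mul2,r3:2
  c10: CDB Mul1=0  regs: r0:Add1,r1:2,r2:Mul2,r3:2
  c11: CDB Mul2=4  regs: r0:Add1,r1:2,r2:4,r3:2
  c12: -  regs: r0:Add1,r1:2,r2:4,r3:2
  c13: -  regs: r0:Add1,r1:2,r2:4,r3:2
  c14: CDB Add1=4  regs: r0:4,r1:2,r2:4,r3:2

STATUS = VALUE 4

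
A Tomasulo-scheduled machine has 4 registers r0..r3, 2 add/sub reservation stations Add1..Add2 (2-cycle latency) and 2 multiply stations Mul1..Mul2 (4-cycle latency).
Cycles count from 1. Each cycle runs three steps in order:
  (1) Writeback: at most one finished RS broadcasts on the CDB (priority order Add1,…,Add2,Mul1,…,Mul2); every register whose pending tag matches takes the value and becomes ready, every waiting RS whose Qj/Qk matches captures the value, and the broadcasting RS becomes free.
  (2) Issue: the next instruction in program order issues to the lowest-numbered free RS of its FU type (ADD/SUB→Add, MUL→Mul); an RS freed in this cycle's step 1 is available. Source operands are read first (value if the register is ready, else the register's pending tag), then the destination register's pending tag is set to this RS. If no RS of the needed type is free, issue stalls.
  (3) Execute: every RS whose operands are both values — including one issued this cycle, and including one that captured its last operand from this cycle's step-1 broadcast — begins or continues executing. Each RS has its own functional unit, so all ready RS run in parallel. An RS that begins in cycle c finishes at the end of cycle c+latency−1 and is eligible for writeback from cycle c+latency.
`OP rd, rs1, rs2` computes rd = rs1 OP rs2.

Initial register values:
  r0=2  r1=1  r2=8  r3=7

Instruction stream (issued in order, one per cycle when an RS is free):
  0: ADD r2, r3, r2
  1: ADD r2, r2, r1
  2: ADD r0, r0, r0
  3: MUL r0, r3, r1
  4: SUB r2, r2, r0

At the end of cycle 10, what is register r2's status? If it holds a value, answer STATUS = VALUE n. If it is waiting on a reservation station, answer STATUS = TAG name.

  c1: issue ADD r2<-Add1  regs: r0:2,r1:1,r2:Add1,r3:7
  c2: issue ADD r2<-Add2  regs: r0:2,r1:1,r2:Add2,r3:7
  c3: CDB Add1=15; issue ADD r0<-Add1  regs: r0:Add1,r1:1,r2:Add2,r3:7
  c4: issue MUL r0<-Mul1  regs: r0:Mul1,r1:1,r2:Add2,r3:7
  c5: CDB Add1=4; issue SUB r2<-Add1  regs: r0:Mul1,r1:1,r2:Add1,r3:7
  c6: CDB Add2=16  regs: r0:Mul1,r1:1,r2:Add1,r3:7
  c7: -  regs: r0:Mul1,r1:1,r2:Add1,r3:7
  c8: CDB Mul1=7  regs: r0:7,r1:1,r2:Add1,r3:7
  c9: -  regs: r0:7,r1:1,r2:Add1,r3:7
  c10: CDB Add1=9  regs: r0:7,r1:1,r2:9,r3:7

STATUS = VALUE 9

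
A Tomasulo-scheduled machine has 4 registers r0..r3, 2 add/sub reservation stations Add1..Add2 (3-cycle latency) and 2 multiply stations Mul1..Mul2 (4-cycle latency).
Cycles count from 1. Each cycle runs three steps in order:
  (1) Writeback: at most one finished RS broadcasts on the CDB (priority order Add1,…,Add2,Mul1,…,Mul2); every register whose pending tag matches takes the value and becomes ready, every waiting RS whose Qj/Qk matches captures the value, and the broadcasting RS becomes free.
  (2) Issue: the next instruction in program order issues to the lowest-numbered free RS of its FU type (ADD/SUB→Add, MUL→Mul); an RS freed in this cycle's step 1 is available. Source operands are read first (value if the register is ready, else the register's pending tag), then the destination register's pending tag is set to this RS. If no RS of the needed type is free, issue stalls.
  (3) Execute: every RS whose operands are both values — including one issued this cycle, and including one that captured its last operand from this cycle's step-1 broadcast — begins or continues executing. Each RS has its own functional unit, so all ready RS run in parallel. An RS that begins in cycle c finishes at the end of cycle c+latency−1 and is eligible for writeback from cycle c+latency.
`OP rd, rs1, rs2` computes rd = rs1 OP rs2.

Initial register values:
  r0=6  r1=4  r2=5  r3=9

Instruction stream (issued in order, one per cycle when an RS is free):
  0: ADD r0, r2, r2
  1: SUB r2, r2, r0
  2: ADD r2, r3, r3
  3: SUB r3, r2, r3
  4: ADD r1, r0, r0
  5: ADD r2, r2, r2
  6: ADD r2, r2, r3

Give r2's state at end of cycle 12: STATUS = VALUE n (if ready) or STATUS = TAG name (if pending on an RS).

STATUS = TAG Add2

c1: issue ADD r0<-Add1 | r0:Add1,r1:4,r2:5,r3:9
c2: issue SUB r2<-Add2 | r0:Add1,r1:4,r2:Add2,r3:9
c3: stall | r0:Add1,r1:4,r2:Add2,r3:9
c4: CDB Add1=10; issue ADD r2<-Add1 | r0:10,r1:4,r2:Add1,r3:9
c5: stall | r0:10,r1:4,r2:Add1,r3:9
c6: stall | r0:10,r1:4,r2:Add1,r3:9
c7: CDB Add1=18; issue SUB r3<-Add1 | r0:10,r1:4,r2:18,r3:Add1
c8: CDB Add2=-5; issue ADD r1<-Add2 | r0:10,r1:Add2,r2:18,r3:Add1
c9: stall | r0:10,r1:Add2,r2:18,r3:Add1
c10: CDB Add1=9; issue ADD r2<-Add1 | r0:10,r1:Add2,r2:Add1,r3:9
c11: CDB Add2=20; issue ADD r2<-Add2 | r0:10,r1:20,r2:Add2,r3:9
c12: - | r0:10,r1:20,r2:Add2,r3:9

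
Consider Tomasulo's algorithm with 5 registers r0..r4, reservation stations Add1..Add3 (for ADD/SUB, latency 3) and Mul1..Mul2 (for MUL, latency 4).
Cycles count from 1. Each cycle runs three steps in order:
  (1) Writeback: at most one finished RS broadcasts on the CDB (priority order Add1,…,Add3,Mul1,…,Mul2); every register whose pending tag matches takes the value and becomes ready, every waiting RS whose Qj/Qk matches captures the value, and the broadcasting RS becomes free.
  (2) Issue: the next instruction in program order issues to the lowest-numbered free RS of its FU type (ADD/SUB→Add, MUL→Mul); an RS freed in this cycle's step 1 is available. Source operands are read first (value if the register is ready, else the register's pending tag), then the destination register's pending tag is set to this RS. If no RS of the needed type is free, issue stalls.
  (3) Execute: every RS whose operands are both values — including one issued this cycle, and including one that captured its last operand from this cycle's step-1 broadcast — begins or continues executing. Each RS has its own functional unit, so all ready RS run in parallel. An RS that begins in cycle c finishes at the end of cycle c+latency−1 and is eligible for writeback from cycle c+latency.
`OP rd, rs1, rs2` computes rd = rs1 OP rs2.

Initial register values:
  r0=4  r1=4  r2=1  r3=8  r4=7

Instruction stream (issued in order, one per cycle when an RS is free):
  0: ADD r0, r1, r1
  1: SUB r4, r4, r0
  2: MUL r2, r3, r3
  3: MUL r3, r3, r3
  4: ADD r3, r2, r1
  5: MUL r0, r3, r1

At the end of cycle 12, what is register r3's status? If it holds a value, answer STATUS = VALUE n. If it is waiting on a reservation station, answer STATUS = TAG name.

c1: issue ADD r0<-Add1 | r0:Add1,r1:4,r2:1,r3:8,r4:7
c2: issue SUB r4<-Add2 | r0:Add1,r1:4,r2:1,r3:8,r4:Add2
c3: issue MUL r2<-Mul1 | r0:Add1,r1:4,r2:Mul1,r3:8,r4:Add2
c4: CDB Add1=8; issue MUL r3<-Mul2 | r0:8,r1:4,r2:Mul1,r3:Mul2,r4:Add2
c5: issue ADD r3<-Add1 | r0:8,r1:4,r2:Mul1,r3:Add1,r4:Add2
c6: stall | r0:8,r1:4,r2:Mul1,r3:Add1,r4:Add2
c7: CDB Add2=-1; stall | r0:8,r1:4,r2:Mul1,r3:Add1,r4:-1
c8: CDB Mul1=64; issue MUL r0<-Mul1 | r0:Mul1,r1:4,r2:64,r3:Add1,r4:-1
c9: CDB Mul2=64 | r0:Mul1,r1:4,r2:64,r3:Add1,r4:-1
c10: - | r0:Mul1,r1:4,r2:64,r3:Add1,r4:-1
c11: CDB Add1=68 | r0:Mul1,r1:4,r2:64,r3:68,r4:-1
c12: - | r0:Mul1,r1:4,r2:64,r3:68,r4:-1

STATUS = VALUE 68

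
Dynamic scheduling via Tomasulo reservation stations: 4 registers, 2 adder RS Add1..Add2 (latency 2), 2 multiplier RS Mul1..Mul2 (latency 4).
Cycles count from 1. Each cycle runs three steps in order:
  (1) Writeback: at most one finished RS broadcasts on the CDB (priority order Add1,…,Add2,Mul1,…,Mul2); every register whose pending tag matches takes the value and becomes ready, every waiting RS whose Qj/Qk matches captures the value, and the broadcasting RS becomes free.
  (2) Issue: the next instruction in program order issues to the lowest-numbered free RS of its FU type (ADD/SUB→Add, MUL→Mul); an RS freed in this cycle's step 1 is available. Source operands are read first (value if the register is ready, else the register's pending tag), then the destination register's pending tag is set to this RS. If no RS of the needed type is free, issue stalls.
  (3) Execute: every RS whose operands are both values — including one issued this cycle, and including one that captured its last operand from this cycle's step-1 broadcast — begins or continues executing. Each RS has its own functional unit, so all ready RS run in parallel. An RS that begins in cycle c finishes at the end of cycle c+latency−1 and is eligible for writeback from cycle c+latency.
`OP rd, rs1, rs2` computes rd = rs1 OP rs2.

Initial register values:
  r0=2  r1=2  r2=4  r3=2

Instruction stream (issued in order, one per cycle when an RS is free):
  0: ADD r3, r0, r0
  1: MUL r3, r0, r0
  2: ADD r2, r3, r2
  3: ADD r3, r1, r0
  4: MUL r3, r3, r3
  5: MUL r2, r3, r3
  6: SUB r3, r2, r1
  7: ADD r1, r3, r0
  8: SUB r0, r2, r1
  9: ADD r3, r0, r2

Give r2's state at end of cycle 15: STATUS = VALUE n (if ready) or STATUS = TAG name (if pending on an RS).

  c1: issue ADD r3<-Add1  regs: r0:2,r1:2,r2:4,r3:Add1
  c2: issue MUL r3<-Mul1  regs: r0:2,r1:2,r2:4,r3:Mul1
  c3: CDB Add1=4; issue ADD r2<-Add1  regs: r0:2,r1:2,r2:Add1,r3:Mul1
  c4: issue ADD r3<-Add2  regs: r0:2,r1:2,r2:Add1,r3:Add2
  c5: issue MUL r3<-Mul2  regs: r0:2,r1:2,r2:Add1,r3:Mul2
  c6: CDB Add2=4; stall  regs: r0:2,r1:2,r2:Add1,r3:Mul2
  c7: CDB Mul1=4; issue MUL r2<-Mul1  regs: r0:2,r1:2,r2:Mul1,r3:Mul2
  c8: issue SUB r3<-Add2  regs: r0:2,r1:2,r2:Mul1,r3:Add2
  c9: CDB Add1=8; issue ADD r1<-Add1  regs: r0:2,r1:Add1,r2:Mul1,r3:Add2
  c10: CDB Mul2=16; stall  regs: r0:2,r1:Add1,r2:Mul1,r3:Add2
  c11: stall  regs: r0:2,r1:Add1,r2:Mul1,r3:Add2
  c12: stall  regs: r0:2,r1:Add1,r2:Mul1,r3:Add2
  c13: stall  regs: r0:2,r1:Add1,r2:Mul1,r3:Add2
  c14: CDB Mul1=256; stall  regs: r0:2,r1:Add1,r2:256,r3:Add2
  c15: stall  regs: r0:2,r1:Add1,r2:256,r3:Add2

STATUS = VALUE 256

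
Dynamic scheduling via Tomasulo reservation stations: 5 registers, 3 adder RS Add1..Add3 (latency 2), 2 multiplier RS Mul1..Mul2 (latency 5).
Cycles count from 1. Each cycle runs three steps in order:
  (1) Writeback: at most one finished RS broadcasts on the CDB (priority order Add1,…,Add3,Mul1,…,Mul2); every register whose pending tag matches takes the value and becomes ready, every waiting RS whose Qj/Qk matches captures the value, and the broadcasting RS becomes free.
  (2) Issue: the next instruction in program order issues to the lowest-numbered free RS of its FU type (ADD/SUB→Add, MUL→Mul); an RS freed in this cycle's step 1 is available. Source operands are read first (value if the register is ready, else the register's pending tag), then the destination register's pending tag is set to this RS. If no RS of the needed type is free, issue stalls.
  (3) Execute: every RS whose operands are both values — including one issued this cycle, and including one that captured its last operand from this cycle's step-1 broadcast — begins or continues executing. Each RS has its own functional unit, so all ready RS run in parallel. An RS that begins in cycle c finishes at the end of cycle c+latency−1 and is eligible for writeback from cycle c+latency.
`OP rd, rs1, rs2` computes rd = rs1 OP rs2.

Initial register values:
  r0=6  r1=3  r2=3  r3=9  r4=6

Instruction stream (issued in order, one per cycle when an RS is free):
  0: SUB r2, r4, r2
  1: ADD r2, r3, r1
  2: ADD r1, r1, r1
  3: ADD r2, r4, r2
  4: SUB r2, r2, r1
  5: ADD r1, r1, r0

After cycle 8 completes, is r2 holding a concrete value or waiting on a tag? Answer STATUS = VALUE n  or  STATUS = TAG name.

STATUS = VALUE 12

c1: issue SUB r2<-Add1 | r0:6,r1:3,r2:Add1,r3:9,r4:6
c2: issue ADD r2<-Add2 | r0:6,r1:3,r2:Add2,r3:9,r4:6
c3: CDB Add1=3; issue ADD r1<-Add1 | r0:6,r1:Add1,r2:Add2,r3:9,r4:6
c4: CDB Add2=12; issue ADD r2<-Add2 | r0:6,r1:Add1,r2:Add2,r3:9,r4:6
c5: CDB Add1=6; issue SUB r2<-Add1 | r0:6,r1:6,r2:Add1,r3:9,r4:6
c6: CDB Add2=18; issue ADD r1<-Add2 | r0:6,r1:Add2,r2:Add1,r3:9,r4:6
c7: - | r0:6,r1:Add2,r2:Add1,r3:9,r4:6
c8: CDB Add1=12 | r0:6,r1:Add2,r2:12,r3:9,r4:6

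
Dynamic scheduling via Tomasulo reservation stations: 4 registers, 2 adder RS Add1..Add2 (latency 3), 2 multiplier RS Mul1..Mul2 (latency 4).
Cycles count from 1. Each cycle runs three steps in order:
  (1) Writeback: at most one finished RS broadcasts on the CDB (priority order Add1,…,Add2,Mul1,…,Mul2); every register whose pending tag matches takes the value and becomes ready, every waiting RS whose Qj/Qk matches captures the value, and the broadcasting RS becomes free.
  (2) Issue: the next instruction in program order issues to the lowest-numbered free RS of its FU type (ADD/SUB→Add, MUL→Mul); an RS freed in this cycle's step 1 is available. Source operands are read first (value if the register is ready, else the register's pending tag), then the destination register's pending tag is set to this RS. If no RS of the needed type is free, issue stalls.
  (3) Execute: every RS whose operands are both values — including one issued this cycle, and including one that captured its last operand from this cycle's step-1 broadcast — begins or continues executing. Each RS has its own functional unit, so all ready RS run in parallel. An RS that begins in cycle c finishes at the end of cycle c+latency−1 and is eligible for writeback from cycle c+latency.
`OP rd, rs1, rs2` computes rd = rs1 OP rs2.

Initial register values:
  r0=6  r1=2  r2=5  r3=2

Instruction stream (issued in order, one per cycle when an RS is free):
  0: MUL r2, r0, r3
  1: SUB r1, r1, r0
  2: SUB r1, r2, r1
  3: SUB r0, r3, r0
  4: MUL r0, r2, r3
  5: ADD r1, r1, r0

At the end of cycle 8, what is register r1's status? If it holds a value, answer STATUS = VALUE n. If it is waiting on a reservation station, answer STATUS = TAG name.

STATUS = TAG Add1

c1: issue MUL r2<-Mul1 | r0:6,r1:2,r2:Mul1,r3:2
c2: issue SUB r1<-Add1 | r0:6,r1:Add1,r2:Mul1,r3:2
c3: issue SUB r1<-Add2 | r0:6,r1:Add2,r2:Mul1,r3:2
c4: stall | r0:6,r1:Add2,r2:Mul1,r3:2
c5: CDB Add1=-4; issue SUB r0<-Add1 | r0:Add1,r1:Add2,r2:Mul1,r3:2
c6: CDB Mul1=12; issue MUL r0<-Mul1 | r0:Mul1,r1:Add2,r2:12,r3:2
c7: stall | r0:Mul1,r1:Add2,r2:12,r3:2
c8: CDB Add1=-4; issue ADD r1<-Add1 | r0:Mul1,r1:Add1,r2:12,r3:2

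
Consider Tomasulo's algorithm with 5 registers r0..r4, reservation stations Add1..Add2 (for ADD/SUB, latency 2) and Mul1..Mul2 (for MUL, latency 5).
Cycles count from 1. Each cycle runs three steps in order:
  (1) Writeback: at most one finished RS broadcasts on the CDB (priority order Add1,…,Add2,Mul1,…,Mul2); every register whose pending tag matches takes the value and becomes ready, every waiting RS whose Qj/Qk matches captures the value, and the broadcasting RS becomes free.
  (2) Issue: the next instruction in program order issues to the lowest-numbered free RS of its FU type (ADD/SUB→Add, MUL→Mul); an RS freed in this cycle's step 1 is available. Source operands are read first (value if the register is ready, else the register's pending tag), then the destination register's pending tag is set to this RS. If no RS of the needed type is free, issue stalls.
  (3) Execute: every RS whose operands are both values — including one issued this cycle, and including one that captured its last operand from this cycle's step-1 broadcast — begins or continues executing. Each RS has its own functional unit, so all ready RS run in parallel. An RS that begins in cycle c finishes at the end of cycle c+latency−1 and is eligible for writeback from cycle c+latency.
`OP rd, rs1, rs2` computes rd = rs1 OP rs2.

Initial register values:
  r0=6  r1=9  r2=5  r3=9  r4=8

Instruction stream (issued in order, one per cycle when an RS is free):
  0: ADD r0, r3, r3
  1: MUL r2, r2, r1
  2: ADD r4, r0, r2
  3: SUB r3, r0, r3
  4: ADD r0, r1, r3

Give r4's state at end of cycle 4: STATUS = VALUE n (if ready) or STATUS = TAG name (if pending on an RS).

cycle 1: issue ADD r0<-Add1 // r0:Add1,r1:9,r2:5,r3:9,r4:8
cycle 2: issue MUL r2<-Mul1 // r0:Add1,r1:9,r2:Mul1,r3:9,r4:8
cycle 3: CDB Add1=18; issue ADD r4<-Add1 // r0:18,r1:9,r2:Mul1,r3:9,r4:Add1
cycle 4: issue SUB r3<-Add2 // r0:18,r1:9,r2:Mul1,r3:Add2,r4:Add1

STATUS = TAG Add1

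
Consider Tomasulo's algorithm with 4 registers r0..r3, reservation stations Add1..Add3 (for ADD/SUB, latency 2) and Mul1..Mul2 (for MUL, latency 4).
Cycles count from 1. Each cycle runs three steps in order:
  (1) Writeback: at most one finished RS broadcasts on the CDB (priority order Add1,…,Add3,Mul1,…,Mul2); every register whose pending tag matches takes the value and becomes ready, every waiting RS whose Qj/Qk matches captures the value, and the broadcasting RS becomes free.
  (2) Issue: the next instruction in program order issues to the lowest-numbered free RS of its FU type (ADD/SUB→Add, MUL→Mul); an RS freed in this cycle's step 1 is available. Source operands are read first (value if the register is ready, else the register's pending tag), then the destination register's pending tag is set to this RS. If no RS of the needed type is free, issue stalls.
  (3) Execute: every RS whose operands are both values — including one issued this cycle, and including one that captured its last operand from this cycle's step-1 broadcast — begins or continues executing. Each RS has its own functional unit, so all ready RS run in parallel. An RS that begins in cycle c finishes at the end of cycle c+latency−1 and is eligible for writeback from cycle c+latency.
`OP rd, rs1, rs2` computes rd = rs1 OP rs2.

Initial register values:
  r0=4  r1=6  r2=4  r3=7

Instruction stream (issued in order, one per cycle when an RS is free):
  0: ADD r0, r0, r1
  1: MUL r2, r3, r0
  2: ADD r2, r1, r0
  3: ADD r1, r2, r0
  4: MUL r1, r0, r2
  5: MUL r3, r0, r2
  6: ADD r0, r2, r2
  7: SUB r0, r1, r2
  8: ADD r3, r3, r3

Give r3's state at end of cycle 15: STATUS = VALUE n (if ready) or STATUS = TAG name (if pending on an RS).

cycle 1: issue ADD r0<-Add1 // r0:Add1,r1:6,r2:4,r3:7
cycle 2: issue MUL r2<-Mul1 // r0:Add1,r1:6,r2:Mul1,r3:7
cycle 3: CDB Add1=10; issue ADD r2<-Add1 // r0:10,r1:6,r2:Add1,r3:7
cycle 4: issue ADD r1<-Add2 // r0:10,r1:Add2,r2:Add1,r3:7
cycle 5: CDB Add1=16; issue MUL r1<-Mul2 // r0:10,r1:Mul2,r2:16,r3:7
cycle 6: stall // r0:10,r1:Mul2,r2:16,r3:7
cycle 7: CDB Add2=26; stall // r0:10,r1:Mul2,r2:16,r3:7
cycle 8: CDB Mul1=70; issue MUL r3<-Mul1 // r0:10,r1:Mul2,r2:16,r3:Mul1
cycle 9: CDB Mul2=160; issue ADD r0<-Add1 // r0:Add1,r1:160,r2:16,r3:Mul1
cycle 10: issue SUB r0<-Add2 // r0:Add2,r1:160,r2:16,r3:Mul1
cycle 11: CDB Add1=32; issue ADD r3<-Add1 // r0:Add2,r1:160,r2:16,r3:Add1
cycle 12: CDB Add2=144 // r0:144,r1:160,r2:16,r3:Add1
cycle 13: CDB Mul1=160 // r0:144,r1:160,r2:16,r3:Add1
cycle 14: - // r0:144,r1:160,r2:16,r3:Add1
cycle 15: CDB Add1=320 // r0:144,r1:160,r2:16,r3:320

STATUS = VALUE 320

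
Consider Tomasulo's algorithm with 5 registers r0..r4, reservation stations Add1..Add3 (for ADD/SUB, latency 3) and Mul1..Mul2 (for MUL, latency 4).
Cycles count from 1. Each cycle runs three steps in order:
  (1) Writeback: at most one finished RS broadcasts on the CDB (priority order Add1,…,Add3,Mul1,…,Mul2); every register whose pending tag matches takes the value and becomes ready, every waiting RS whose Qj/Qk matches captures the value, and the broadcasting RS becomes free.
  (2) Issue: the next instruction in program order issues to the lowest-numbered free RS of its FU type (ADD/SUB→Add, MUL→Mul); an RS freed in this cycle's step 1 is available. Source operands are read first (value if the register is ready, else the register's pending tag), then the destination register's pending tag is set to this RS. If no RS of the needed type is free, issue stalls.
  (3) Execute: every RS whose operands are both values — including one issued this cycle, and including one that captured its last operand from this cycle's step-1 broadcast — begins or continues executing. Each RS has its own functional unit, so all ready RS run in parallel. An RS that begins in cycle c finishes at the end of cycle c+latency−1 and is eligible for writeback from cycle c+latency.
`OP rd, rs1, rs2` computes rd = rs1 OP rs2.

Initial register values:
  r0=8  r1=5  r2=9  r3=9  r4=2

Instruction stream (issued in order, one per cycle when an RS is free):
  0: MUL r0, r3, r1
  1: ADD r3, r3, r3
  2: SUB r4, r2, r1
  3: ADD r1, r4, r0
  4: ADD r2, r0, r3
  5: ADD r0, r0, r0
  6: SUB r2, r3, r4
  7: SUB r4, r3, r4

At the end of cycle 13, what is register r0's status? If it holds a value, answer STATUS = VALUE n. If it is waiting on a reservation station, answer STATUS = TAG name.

STATUS = VALUE 90

  c1: issue MUL r0<-Mul1  regs: r0:Mul1,r1:5,r2:9,r3:9,r4:2
  c2: issue ADD r3<-Add1  regs: r0:Mul1,r1:5,r2:9,r3:Add1,r4:2
  c3: issue SUB r4<-Add2  regs: r0:Mul1,r1:5,r2:9,r3:Add1,r4:Add2
  c4: issue ADD r1<-Add3  regs: r0:Mul1,r1:Add3,r2:9,r3:Add1,r4:Add2
  c5: CDB Add1=18; issue ADD r2<-Add1  regs: r0:Mul1,r1:Add3,r2:Add1,r3:18,r4:Add2
  c6: CDB Add2=4; issue ADD r0<-Add2  regs: r0:Add2,r1:Add3,r2:Add1,r3:18,r4:4
  c7: CDB Mul1=45; stall  regs: r0:Add2,r1:Add3,r2:Add1,r3:18,r4:4
  c8: stall  regs: r0:Add2,r1:Add3,r2:Add1,r3:18,r4:4
  c9: stall  regs: r0:Add2,r1:Add3,r2:Add1,r3:18,r4:4
  c10: CDB Add1=63; issue SUB r2<-Add1  regs: r0:Add2,r1:Add3,r2:Add1,r3:18,r4:4
  c11: CDB Add2=90; issue SUB r4<-Add2  regs: r0:90,r1:Add3,r2:Add1,r3:18,r4:Add2
  c12: CDB Add3=49  regs: r0:90,r1:49,r2:Add1,r3:18,r4:Add2
  c13: CDB Add1=14  regs: r0:90,r1:49,r2:14,r3:18,r4:Add2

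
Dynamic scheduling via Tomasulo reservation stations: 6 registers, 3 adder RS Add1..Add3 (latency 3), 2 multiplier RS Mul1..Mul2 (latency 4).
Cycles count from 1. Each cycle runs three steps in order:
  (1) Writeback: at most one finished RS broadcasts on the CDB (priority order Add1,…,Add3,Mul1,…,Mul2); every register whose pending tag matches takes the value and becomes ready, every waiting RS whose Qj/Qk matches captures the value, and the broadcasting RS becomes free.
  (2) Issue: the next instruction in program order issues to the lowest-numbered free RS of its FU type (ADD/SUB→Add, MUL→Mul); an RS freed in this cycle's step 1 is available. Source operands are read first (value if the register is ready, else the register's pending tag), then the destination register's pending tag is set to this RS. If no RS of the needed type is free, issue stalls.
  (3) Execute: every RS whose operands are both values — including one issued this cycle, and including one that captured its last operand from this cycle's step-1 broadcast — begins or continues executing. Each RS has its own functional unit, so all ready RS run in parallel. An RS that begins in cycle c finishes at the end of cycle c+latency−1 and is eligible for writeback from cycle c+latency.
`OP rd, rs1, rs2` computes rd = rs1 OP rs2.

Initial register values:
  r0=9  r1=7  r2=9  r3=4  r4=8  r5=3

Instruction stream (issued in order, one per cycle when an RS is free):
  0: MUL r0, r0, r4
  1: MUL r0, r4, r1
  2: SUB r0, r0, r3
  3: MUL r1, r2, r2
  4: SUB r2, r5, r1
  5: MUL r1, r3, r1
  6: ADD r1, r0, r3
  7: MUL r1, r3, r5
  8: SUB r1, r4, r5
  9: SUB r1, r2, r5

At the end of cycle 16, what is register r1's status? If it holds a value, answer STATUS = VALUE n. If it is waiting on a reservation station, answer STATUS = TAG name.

STATUS = VALUE -81

cycle 1: issue MUL r0<-Mul1 // r0:Mul1,r1:7,r2:9,r3:4,r4:8,r5:3
cycle 2: issue MUL r0<-Mul2 // r0:Mul2,r1:7,r2:9,r3:4,r4:8,r5:3
cycle 3: issue SUB r0<-Add1 // r0:Add1,r1:7,r2:9,r3:4,r4:8,r5:3
cycle 4: stall // r0:Add1,r1:7,r2:9,r3:4,r4:8,r5:3
cycle 5: CDB Mul1=72; issue MUL r1<-Mul1 // r0:Add1,r1:Mul1,r2:9,r3:4,r4:8,r5:3
cycle 6: CDB Mul2=56; issue SUB r2<-Add2 // r0:Add1,r1:Mul1,r2:Add2,r3:4,r4:8,r5:3
cycle 7: issue MUL r1<-Mul2 // r0:Add1,r1:Mul2,r2:Add2,r3:4,r4:8,r5:3
cycle 8: issue ADD r1<-Add3 // r0:Add1,r1:Add3,r2:Add2,r3:4,r4:8,r5:3
cycle 9: CDB Add1=52; stall // r0:52,r1:Add3,r2:Add2,r3:4,r4:8,r5:3
cycle 10: CDB Mul1=81; issue MUL r1<-Mul1 // r0:52,r1:Mul1,r2:Add2,r3:4,r4:8,r5:3
cycle 11: issue SUB r1<-Add1 // r0:52,r1:Add1,r2:Add2,r3:4,r4:8,r5:3
cycle 12: CDB Add3=56; issue SUB r1<-Add3 // r0:52,r1:Add3,r2:Add2,r3:4,r4:8,r5:3
cycle 13: CDB Add2=-78 // r0:52,r1:Add3,r2:-78,r3:4,r4:8,r5:3
cycle 14: CDB Add1=5 // r0:52,r1:Add3,r2:-78,r3:4,r4:8,r5:3
cycle 15: CDB Mul1=12 // r0:52,r1:Add3,r2:-78,r3:4,r4:8,r5:3
cycle 16: CDB Add3=-81 // r0:52,r1:-81,r2:-78,r3:4,r4:8,r5:3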